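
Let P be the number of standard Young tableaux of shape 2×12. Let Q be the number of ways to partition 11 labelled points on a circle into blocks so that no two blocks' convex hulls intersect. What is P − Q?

149226

Standard Young tableaux of shape 2×n are counted by C_n; here n = 12. So P = C_12 = 208012.
Non-crossing partitions of an n-element set are counted by C_n; here n = 11. So Q = C_11 = 58786.
P − Q = 208012 − 58786 = 149226.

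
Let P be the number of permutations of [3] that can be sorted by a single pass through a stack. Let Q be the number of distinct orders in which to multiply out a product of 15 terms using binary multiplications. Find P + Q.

Stack-sortable permutations are exactly the 231-avoiding ones, counted by C_n; here n = 3. So P = C_3 = 5.
Parenthesizations of m factors correspond to full binary trees with m leaves, counted by C_{m−1}; m = 15 gives C_14. So Q = C_14 = 2674440.
P + Q = 5 + 2674440 = 2674445.

2674445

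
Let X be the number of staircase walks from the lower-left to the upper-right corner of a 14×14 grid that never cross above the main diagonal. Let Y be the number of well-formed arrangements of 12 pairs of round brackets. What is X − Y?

Monotone paths in an n×n grid that stay weakly below the diagonal are counted by C_n; here n = 14. So X = C_14 = 2674440.
With 12 pairs the number of balanced bracket strings is the Catalan number C_12. So Y = C_12 = 208012.
X − Y = 2674440 − 208012 = 2466428.

2466428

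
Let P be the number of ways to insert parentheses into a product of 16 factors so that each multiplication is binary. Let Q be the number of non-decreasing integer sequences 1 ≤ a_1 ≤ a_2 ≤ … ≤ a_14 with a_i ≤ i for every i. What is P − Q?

7020405

Bracketing 16 factors into binary products is counted by C_{16−1} = C_15. So P = C_15 = 9694845.
Such sub-staircase sequences of length n are counted by C_n; here n = 14. So Q = C_14 = 2674440.
P − Q = 9694845 − 2674440 = 7020405.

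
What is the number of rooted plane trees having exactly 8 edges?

Rooted ordered trees with n edges are counted by C_n; here n = 8.
C_8 = 1430.

1430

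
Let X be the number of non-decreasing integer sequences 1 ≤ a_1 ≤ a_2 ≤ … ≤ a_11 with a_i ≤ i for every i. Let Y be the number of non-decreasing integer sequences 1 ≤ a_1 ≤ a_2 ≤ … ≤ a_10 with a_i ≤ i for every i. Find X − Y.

Such sub-staircase sequences of length n are counted by C_n; here n = 11. So X = C_11 = 58786.
Weakly increasing sequences with a_i ≤ i biject with Dyck paths of semilength 10, so there are C_10. So Y = C_10 = 16796.
X − Y = 58786 − 16796 = 41990.

41990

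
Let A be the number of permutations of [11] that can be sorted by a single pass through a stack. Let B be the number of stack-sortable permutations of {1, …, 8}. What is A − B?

Stack-sortable permutations are exactly the 231-avoiding ones, counted by C_n; here n = 11. So A = C_11 = 58786.
Stack-sortable permutations are exactly the 231-avoiding ones, counted by C_n; here n = 8. So B = C_8 = 1430.
A − B = 58786 − 1430 = 57356.

57356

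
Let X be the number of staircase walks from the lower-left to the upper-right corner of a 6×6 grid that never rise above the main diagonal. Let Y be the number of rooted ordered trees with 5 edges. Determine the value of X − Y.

90

Sub-diagonal monotone paths from (0,0) to (6,6) biject with Dyck paths of semilength 6, giving C_6. So X = C_6 = 132.
A rooted plane tree with 5 edges has 6 nodes, and the count is C_5. So Y = C_5 = 42.
X − Y = 132 − 42 = 90.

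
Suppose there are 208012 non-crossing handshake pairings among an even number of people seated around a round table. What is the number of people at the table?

24

Non-crossing handshake pairings of 2n people are counted by C_n. The Catalan number equal to 208012 is C_12.
So n = 12, and there are 2n = 24 people.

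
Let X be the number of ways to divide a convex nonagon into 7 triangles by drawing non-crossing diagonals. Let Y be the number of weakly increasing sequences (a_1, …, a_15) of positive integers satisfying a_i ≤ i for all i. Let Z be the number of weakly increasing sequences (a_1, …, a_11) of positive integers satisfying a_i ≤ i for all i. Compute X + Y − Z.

The number of triangulations of a 9-gon is the Catalan number C_7 (index = sides − 2). So X = C_7 = 429.
Weakly increasing sequences with a_i ≤ i biject with Dyck paths of semilength 15, so there are C_15. So Y = C_15 = 9694845.
Weakly increasing sequences with a_i ≤ i biject with Dyck paths of semilength 11, so there are C_11. So Z = C_11 = 58786.
X + Y − Z = 429 + 9694845 − 58786 = 9636488.

9636488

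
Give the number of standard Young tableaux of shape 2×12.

Standard Young tableaux of shape 2×n are counted by C_n; here n = 12.
C_12 = C(24,12)/13 = 2704156/13 = 208012.

208012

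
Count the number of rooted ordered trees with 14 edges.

Rooted ordered trees with n edges are counted by C_n; here n = 14.
C_14 = 2674440.

2674440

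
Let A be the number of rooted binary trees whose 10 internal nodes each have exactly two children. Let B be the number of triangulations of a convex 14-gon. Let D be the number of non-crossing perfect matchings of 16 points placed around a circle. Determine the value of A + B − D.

223378

Full binary trees with n internal nodes are counted by C_n; here n = 10. So A = C_10 = 16796.
The number of triangulations of a 14-gon is the Catalan number C_12 (index = sides − 2). So B = C_12 = 208012.
Non-crossing perfect matchings of 2n points on a circle are counted by C_n; with 16 points, n = 8. So D = C_8 = 1430.
A + B − D = 16796 + 208012 − 1430 = 223378.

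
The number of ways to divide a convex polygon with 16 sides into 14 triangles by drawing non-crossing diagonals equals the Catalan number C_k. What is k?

14

Triangulations of a convex m-gon are counted by C_{m−2}; with m = 16 this is C_14.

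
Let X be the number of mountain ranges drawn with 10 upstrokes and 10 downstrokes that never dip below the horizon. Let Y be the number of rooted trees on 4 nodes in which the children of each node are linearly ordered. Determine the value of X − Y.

16791

Dyck paths of semilength n (length 2n) are counted by C_n; here n = 10. So X = C_10 = 16796.
A rooted plane tree on 4 nodes has 3 edges, and such trees are counted by C_3. So Y = C_3 = 5.
X − Y = 16796 − 5 = 16791.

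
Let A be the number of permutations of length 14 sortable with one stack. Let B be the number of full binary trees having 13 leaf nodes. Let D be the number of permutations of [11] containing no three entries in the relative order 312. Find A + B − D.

2823666

Stack-sortable permutations are exactly the 231-avoiding ones, counted by C_n; here n = 14. So A = C_14 = 2674440.
Full binary trees with 13 leaves have 13−1 = 12 internal nodes, so there are C_12 of them. So B = C_12 = 208012.
For any fixed pattern of length 3, the pattern-avoiding permutations of [11] number C_11. So D = C_11 = 58786.
A + B − D = 2674440 + 208012 − 58786 = 2823666.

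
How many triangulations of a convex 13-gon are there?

58786

A convex 13-gon is triangulated into 11 triangles, and the number of such triangulations is the Catalan number C_{13−2} = C_11.
C_11 = 58786.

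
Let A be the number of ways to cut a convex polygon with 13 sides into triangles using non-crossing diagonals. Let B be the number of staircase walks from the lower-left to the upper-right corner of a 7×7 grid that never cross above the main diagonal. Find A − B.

Triangulations of a convex m-gon are counted by C_{m−2}; with m = 13 this is C_11. So A = C_11 = 58786.
Sub-diagonal monotone paths from (0,0) to (7,7) biject with Dyck paths of semilength 7, giving C_7. So B = C_7 = 429.
A − B = 58786 − 429 = 58357.

58357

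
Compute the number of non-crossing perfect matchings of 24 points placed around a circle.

208012

Non-crossing perfect matchings of 2n points on a circle are counted by C_n; with 24 points, n = 12.
C_12 = C_11 · 2(2·11+1)/(11+2) = 58786 · 46/13 = 208012.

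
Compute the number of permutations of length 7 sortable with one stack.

By Knuth's characterisation, the stack-sortable permutations of length 7 are the 231-avoiders, numbering C_7.
C_7 = C(14,7)/8 = 3432/8 = 429.

429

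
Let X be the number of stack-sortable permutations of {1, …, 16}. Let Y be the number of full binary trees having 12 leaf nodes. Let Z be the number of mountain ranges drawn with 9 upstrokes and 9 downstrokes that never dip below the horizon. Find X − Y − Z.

35294022

Stack-sortable permutations are exactly the 231-avoiding ones, counted by C_n; here n = 16. So X = C_16 = 35357670.
A full binary tree with L leaves has L−1 internal nodes and is counted by C_{L−1}; L = 12 gives C_11. So Y = C_11 = 58786.
Dyck paths of semilength n (length 2n) are counted by C_n; here n = 9. So Z = C_9 = 4862.
X − Y − Z = 35357670 − 58786 − 4862 = 35294022.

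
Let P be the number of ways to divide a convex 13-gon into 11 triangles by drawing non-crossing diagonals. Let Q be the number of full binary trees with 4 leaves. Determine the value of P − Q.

58781

The number of triangulations of a 13-gon is the Catalan number C_11 (index = sides − 2). So P = C_11 = 58786.
A full binary tree with L leaves has L−1 internal nodes and is counted by C_{L−1}; L = 4 gives C_3. So Q = C_3 = 5.
P − Q = 58786 − 5 = 58781.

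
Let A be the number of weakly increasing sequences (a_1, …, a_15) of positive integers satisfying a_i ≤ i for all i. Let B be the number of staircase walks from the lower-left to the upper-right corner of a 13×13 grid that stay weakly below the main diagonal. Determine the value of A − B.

Weakly increasing sequences with a_i ≤ i biject with Dyck paths of semilength 15, so there are C_15. So A = C_15 = 9694845.
Sub-diagonal monotone paths from (0,0) to (13,13) biject with Dyck paths of semilength 13, giving C_13. So B = C_13 = 742900.
A − B = 9694845 − 742900 = 8951945.

8951945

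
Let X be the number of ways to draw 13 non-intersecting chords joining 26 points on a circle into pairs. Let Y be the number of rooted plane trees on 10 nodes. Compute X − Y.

Pairing 26 circle points by 13 non-crossing chords gives C_13 matchings. So X = C_13 = 742900.
Rooted ordered (plane) trees on m nodes have m−1 edges and are counted by C_{m−1}; m = 10 gives C_9. So Y = C_9 = 4862.
X − Y = 742900 − 4862 = 738038.

738038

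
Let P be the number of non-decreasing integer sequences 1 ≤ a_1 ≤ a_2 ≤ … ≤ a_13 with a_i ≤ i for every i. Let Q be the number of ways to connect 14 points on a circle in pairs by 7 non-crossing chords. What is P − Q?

742471

Such sub-staircase sequences of length n are counted by C_n; here n = 13. So P = C_13 = 742900.
Pairing 14 circle points by 7 non-crossing chords gives C_7 matchings. So Q = C_7 = 429.
P − Q = 742900 − 429 = 742471.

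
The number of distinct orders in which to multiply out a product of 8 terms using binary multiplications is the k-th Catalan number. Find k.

7

Parenthesizations of m factors correspond to full binary trees with m leaves, counted by C_{m−1}; m = 8 gives C_7.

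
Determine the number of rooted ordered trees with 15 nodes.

Rooted ordered (plane) trees on m nodes have m−1 edges and are counted by C_{m−1}; m = 15 gives C_14.
C_14 = C(28,14)/15 = 40116600/15 = 2674440.

2674440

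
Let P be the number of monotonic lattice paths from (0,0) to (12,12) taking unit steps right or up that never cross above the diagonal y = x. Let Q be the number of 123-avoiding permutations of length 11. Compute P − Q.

Sub-diagonal monotone paths from (0,0) to (12,12) biject with Dyck paths of semilength 12, giving C_12. So P = C_12 = 208012.
For any fixed pattern of length 3, the pattern-avoiding permutations of [11] number C_11. So Q = C_11 = 58786.
P − Q = 208012 − 58786 = 149226.

149226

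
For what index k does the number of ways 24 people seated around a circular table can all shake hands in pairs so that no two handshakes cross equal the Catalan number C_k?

12

Non-crossing handshake pairings of 2n people are counted by C_n; 24 people gives n = 12.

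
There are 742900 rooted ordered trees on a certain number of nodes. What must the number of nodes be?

Rooted ordered trees on m nodes are counted by C_{m−1}. Since C_13 = 742900, the index is 13.
So the index is 13, and the number of nodes is 13 + 1 = 14.

14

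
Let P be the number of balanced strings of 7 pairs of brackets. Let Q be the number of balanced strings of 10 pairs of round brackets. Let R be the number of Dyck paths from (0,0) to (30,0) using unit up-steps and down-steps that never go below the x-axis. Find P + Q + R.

9712070

A balanced arrangement of 7 bracket pairs is a Dyck word of semilength 7, so the count is C_7. So P = C_7 = 429.
A balanced arrangement of 10 bracket pairs is a Dyck word of semilength 10, so the count is C_10. So Q = C_10 = 16796.
A Dyck path with 15 up-steps and 15 down-steps has semilength 15, so there are C_15 of them. So R = C_15 = 9694845.
P + Q + R = 429 + 16796 + 9694845 = 9712070.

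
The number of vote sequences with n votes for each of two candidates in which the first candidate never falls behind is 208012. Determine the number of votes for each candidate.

12

Such ballot sequences with n votes each are counted by C_n. Since C_12 = 208012, the index is 12.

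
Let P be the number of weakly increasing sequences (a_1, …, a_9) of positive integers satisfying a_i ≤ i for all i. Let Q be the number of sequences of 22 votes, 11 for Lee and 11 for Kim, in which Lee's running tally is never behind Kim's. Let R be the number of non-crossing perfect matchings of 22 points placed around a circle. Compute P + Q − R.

4862

Weakly increasing sequences with a_i ≤ i biject with Dyck paths of semilength 9, so there are C_9. So P = C_9 = 4862.
Ballot sequences with n votes each where one side never trails are Dyck words, counted by C_n; here n = 11. So Q = C_11 = 58786.
Pairing 22 circle points by 11 non-crossing chords gives C_11 matchings. So R = C_11 = 58786.
P + Q − R = 4862 + 58786 − 58786 = 4862.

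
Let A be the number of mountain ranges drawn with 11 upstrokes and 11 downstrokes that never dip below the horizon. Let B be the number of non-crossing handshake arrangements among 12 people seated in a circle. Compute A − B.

A Dyck path with 11 up-steps and 11 down-steps has semilength 11, so there are C_11 of them. So A = C_11 = 58786.
With 12 = 2·6 people, non-crossing handshake pairings are non-crossing perfect matchings on a circle, counted by C_6. So B = C_6 = 132.
A − B = 58786 − 132 = 58654.

58654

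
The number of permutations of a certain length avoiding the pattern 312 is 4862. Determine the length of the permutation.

9

Permutations of [n] avoiding a fixed length-3 pattern are counted by C_n, and C_9 = 4862.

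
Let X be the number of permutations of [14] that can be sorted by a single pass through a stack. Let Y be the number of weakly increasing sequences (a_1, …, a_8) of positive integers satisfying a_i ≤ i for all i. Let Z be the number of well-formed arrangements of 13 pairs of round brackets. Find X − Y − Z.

By Knuth's characterisation, the stack-sortable permutations of length 14 are the 231-avoiders, numbering C_14. So X = C_14 = 2674440.
Such sub-staircase sequences of length n are counted by C_n; here n = 8. So Y = C_8 = 1430.
With 13 pairs the number of balanced bracket strings is the Catalan number C_13. So Z = C_13 = 742900.
X − Y − Z = 2674440 − 1430 − 742900 = 1930110.

1930110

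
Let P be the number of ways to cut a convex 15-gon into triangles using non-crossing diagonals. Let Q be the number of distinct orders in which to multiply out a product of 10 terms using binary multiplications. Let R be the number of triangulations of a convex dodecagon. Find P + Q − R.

730966

Triangulations of a convex m-gon are counted by C_{m−2}; with m = 15 this is C_13. So P = C_13 = 742900.
Ways to associate a product of 10 factors correspond to binary trees on 10 leaves, so the count is C_9. So Q = C_9 = 4862.
The number of triangulations of a 12-gon is the Catalan number C_10 (index = sides − 2). So R = C_10 = 16796.
P + Q − R = 742900 + 4862 − 16796 = 730966.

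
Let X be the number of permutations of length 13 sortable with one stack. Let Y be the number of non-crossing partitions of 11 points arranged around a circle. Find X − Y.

684114

By Knuth's characterisation, the stack-sortable permutations of length 13 are the 231-avoiders, numbering C_13. So X = C_13 = 742900.
Non-crossing partitions of an n-element set are counted by C_n; here n = 11. So Y = C_11 = 58786.
X − Y = 742900 − 58786 = 684114.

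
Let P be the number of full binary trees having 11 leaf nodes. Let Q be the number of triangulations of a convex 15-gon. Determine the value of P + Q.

Full binary trees with 11 leaves have 11−1 = 10 internal nodes, so there are C_10 of them. So P = C_10 = 16796.
Triangulations of a convex m-gon are counted by C_{m−2}; with m = 15 this is C_13. So Q = C_13 = 742900.
P + Q = 16796 + 742900 = 759696.

759696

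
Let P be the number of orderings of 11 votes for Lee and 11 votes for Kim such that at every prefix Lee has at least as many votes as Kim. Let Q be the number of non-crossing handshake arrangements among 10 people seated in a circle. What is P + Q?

58828

Ballot sequences with n votes each where one side never trails are Dyck words, counted by C_n; here n = 11. So P = C_11 = 58786.
Non-crossing handshake pairings of 2n people are counted by C_n; 10 people gives n = 5. So Q = C_5 = 42.
P + Q = 58786 + 42 = 58828.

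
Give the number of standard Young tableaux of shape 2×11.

Standard Young tableaux of shape 2×n are counted by C_n; here n = 11.
C_11 = C_10 · 2(2·10+1)/(10+2) = 16796 · 42/12 = 58786.

58786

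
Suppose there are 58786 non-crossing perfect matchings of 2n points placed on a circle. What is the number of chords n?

11

Non-crossing pairings of 2n points on a circle are counted by C_n. Since C_11 = 58786, the index is 11.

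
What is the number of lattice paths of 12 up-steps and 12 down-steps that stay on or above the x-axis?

208012

Paths of 12 up- and 12 down-steps that never dip below the axis are Dyck paths; their count is C_12.
C_12 = C(24,12)/13 = 2704156/13 = 208012.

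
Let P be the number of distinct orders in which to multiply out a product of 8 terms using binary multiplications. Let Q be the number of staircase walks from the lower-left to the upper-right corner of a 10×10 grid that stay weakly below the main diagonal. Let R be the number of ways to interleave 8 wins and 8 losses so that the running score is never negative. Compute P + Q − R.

15795

Bracketing 8 factors into binary products is counted by C_{8−1} = C_7. So P = C_7 = 429.
Monotone paths in an n×n grid that stay weakly below the diagonal are counted by C_n; here n = 10. So Q = C_10 = 16796.
Reading a vote for the leader as '(' and for the other as ')' turns such a sequence into a balanced string of 8 pairs, so the count is C_8. So R = C_8 = 1430.
P + Q − R = 429 + 16796 − 1430 = 15795.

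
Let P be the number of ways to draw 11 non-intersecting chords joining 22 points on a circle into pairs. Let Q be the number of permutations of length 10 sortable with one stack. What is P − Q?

41990

Pairing 22 circle points by 11 non-crossing chords gives C_11 matchings. So P = C_11 = 58786.
Stack-sortable permutations are exactly the 231-avoiding ones, counted by C_n; here n = 10. So Q = C_10 = 16796.
P − Q = 58786 − 16796 = 41990.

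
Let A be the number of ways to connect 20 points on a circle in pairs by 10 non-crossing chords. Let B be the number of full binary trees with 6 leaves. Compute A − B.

16754

Pairing 20 circle points by 10 non-crossing chords gives C_10 matchings. So A = C_10 = 16796.
A full binary tree with L leaves has L−1 internal nodes and is counted by C_{L−1}; L = 6 gives C_5. So B = C_5 = 42.
A − B = 16796 − 42 = 16754.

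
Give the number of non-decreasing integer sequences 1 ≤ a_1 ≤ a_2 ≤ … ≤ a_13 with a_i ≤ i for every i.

Weakly increasing sequences with a_i ≤ i biject with Dyck paths of semilength 13, so there are C_13.
C_13 = C_12 · 2(2·12+1)/(12+2) = 208012 · 50/14 = 742900.

742900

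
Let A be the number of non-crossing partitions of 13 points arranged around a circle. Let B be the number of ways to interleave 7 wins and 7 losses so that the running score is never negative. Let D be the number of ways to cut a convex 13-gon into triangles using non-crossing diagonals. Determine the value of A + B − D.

The non-crossing partitions of [13] form a lattice of size C_13. So A = C_13 = 742900.
Reading a vote for the leader as '(' and for the other as ')' turns such a sequence into a balanced string of 7 pairs, so the count is C_7. So B = C_7 = 429.
The number of triangulations of a 13-gon is the Catalan number C_11 (index = sides − 2). So D = C_11 = 58786.
A + B − D = 742900 + 429 − 58786 = 684543.

684543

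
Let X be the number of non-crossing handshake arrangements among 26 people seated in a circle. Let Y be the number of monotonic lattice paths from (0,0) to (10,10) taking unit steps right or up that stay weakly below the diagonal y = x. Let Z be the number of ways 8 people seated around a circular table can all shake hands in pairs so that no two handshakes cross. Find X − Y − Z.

Non-crossing handshake pairings of 2n people are counted by C_n; 26 people gives n = 13. So X = C_13 = 742900.
Monotone paths in an n×n grid that stay weakly below the diagonal are counted by C_n; here n = 10. So Y = C_10 = 16796.
Non-crossing handshake pairings of 2n people are counted by C_n; 8 people gives n = 4. So Z = C_4 = 14.
X − Y − Z = 742900 − 16796 − 14 = 726090.

726090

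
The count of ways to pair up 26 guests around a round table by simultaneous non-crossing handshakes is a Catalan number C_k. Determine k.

13

With 26 = 2·13 people, non-crossing handshake pairings are non-crossing perfect matchings on a circle, counted by C_13.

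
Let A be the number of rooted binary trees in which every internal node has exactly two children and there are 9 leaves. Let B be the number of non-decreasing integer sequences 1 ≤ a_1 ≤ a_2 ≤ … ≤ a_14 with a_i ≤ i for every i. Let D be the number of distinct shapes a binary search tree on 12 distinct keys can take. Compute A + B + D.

A full binary tree with L leaves has L−1 internal nodes and is counted by C_{L−1}; L = 9 gives C_8. So A = C_8 = 1430.
Such sub-staircase sequences of length n are counted by C_n; here n = 14. So B = C_14 = 2674440.
Binary trees (left/right distinguished) on n nodes are counted by C_n; here n = 12. So D = C_12 = 208012.
A + B + D = 1430 + 2674440 + 208012 = 2883882.

2883882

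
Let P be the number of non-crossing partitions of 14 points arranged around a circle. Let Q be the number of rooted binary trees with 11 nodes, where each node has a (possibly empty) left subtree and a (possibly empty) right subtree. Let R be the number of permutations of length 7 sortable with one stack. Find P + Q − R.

2732797

The non-crossing partitions of [14] form a lattice of size C_14. So P = C_14 = 2674440.
Rooted binary trees with 11 nodes (each child slot possibly empty) number C_11. So Q = C_11 = 58786.
By Knuth's characterisation, the stack-sortable permutations of length 7 are the 231-avoiders, numbering C_7. So R = C_7 = 429.
P + Q − R = 2674440 + 58786 − 429 = 2732797.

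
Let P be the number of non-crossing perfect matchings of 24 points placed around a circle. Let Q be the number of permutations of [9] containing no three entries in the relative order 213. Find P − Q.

Pairing 24 circle points by 12 non-crossing chords gives C_12 matchings. So P = C_12 = 208012.
For any fixed pattern of length 3, the pattern-avoiding permutations of [9] number C_9. So Q = C_9 = 4862.
P − Q = 208012 − 4862 = 203150.

203150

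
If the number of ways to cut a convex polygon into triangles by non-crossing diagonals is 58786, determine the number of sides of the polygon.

13

Triangulations of a convex m-gon are counted by C_{m−2}; 58786 = C_11.
So m − 2 = 11, giving m = 13 sides.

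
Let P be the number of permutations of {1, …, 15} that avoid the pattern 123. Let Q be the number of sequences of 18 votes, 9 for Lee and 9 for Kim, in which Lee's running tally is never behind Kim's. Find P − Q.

For any fixed pattern of length 3, the pattern-avoiding permutations of [15] number C_15. So P = C_15 = 9694845.
Ballot sequences with n votes each where one side never trails are Dyck words, counted by C_n; here n = 9. So Q = C_9 = 4862.
P − Q = 9694845 − 4862 = 9689983.

9689983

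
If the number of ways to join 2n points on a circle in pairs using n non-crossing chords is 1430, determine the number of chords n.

Non-crossing pairings of 2n points on a circle are counted by C_n, and C_8 = 1430.

8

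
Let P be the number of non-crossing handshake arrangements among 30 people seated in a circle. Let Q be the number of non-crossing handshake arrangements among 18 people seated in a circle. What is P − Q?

9689983

With 30 = 2·15 people, non-crossing handshake pairings are non-crossing perfect matchings on a circle, counted by C_15. So P = C_15 = 9694845.
With 18 = 2·9 people, non-crossing handshake pairings are non-crossing perfect matchings on a circle, counted by C_9. So Q = C_9 = 4862.
P − Q = 9694845 − 4862 = 9689983.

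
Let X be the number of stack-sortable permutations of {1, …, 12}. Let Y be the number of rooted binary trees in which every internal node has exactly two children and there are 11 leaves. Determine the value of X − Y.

By Knuth's characterisation, the stack-sortable permutations of length 12 are the 231-avoiders, numbering C_12. So X = C_12 = 208012.
Full binary trees with 11 leaves have 11−1 = 10 internal nodes, so there are C_10 of them. So Y = C_10 = 16796.
X − Y = 208012 − 16796 = 191216.

191216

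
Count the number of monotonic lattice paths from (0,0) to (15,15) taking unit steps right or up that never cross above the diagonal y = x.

9694845

Sub-diagonal monotone paths from (0,0) to (15,15) biject with Dyck paths of semilength 15, giving C_15.
C_15 = C(30,15)/16 = 155117520/16 = 9694845.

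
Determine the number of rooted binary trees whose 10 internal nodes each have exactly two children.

16796

Full binary trees with n internal nodes are counted by C_n; here n = 10.
C_10 = C_9 · 2(2·9+1)/(9+2) = 4862 · 38/11 = 16796.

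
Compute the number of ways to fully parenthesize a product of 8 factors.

429

Bracketing 8 factors into binary products is counted by C_{8−1} = C_7.
C_7 = 429.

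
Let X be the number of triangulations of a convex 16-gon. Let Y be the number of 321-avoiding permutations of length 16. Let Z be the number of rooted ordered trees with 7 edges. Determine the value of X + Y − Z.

Triangulations of a convex m-gon are counted by C_{m−2}; with m = 16 this is C_14. So X = C_14 = 2674440.
Permutations of [n] avoiding any single length-3 pattern are counted by C_n; here n = 16. So Y = C_16 = 35357670.
Rooted ordered trees with n edges are counted by C_n; here n = 7. So Z = C_7 = 429.
X + Y − Z = 2674440 + 35357670 − 429 = 38031681.

38031681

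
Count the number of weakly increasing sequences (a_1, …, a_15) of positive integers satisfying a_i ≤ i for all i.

Such sub-staircase sequences of length n are counted by C_n; here n = 15.
C_15 = C(30,15)/16 = 155117520/16 = 9694845.

9694845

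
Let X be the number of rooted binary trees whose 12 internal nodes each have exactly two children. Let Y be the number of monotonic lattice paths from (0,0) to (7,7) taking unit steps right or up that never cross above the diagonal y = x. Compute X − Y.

207583

Full binary trees with n internal nodes are counted by C_n; here n = 12. So X = C_12 = 208012.
Sub-diagonal monotone paths from (0,0) to (7,7) biject with Dyck paths of semilength 7, giving C_7. So Y = C_7 = 429.
X − Y = 208012 − 429 = 207583.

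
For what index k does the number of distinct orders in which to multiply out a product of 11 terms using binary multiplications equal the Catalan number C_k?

Parenthesizations of m factors correspond to full binary trees with m leaves, counted by C_{m−1}; m = 11 gives C_10.

10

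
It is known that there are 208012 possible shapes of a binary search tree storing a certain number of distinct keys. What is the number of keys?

12

Binary search tree shapes on n keys are counted by C_n. Since C_12 = 208012, the index is 12.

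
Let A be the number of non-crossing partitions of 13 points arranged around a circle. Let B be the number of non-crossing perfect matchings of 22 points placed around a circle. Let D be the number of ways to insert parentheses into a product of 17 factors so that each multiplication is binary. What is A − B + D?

The non-crossing partitions of [13] form a lattice of size C_13. So A = C_13 = 742900.
Non-crossing perfect matchings of 2n points on a circle are counted by C_n; with 22 points, n = 11. So B = C_11 = 58786.
Bracketing 17 factors into binary products is counted by C_{17−1} = C_16. So D = C_16 = 35357670.
A − B + D = 742900 − 58786 + 35357670 = 36041784.

36041784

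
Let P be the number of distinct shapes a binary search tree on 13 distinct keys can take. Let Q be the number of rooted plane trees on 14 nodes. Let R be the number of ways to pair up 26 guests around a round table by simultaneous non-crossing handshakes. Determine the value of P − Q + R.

Binary trees (left/right distinguished) on n nodes are counted by C_n; here n = 13. So P = C_13 = 742900.
A rooted plane tree on 14 nodes has 13 edges, and such trees are counted by C_13. So Q = C_13 = 742900.
Non-crossing handshake pairings of 2n people are counted by C_n; 26 people gives n = 13. So R = C_13 = 742900.
P − Q + R = 742900 − 742900 + 742900 = 742900.

742900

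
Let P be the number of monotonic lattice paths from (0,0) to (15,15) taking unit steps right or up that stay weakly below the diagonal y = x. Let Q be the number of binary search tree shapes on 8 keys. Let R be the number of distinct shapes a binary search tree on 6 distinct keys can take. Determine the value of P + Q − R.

Monotone paths in an n×n grid that stay weakly below the diagonal are counted by C_n; here n = 15. So P = C_15 = 9694845.
Binary trees (left/right distinguished) on n nodes are counted by C_n; here n = 8. So Q = C_8 = 1430.
Rooted binary trees with 6 nodes (each child slot possibly empty) number C_6. So R = C_6 = 132.
P + Q − R = 9694845 + 1430 − 132 = 9696143.

9696143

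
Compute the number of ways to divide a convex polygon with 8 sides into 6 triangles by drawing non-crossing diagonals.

132

A convex 8-gon is triangulated into 6 triangles, and the number of such triangulations is the Catalan number C_{8−2} = C_6.
C_6 = C_5 · 2(2·5+1)/(5+2) = 42 · 22/7 = 132.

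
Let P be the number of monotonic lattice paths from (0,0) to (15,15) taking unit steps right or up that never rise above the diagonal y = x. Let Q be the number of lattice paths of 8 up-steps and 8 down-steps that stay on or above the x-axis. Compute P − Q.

Monotone paths in an n×n grid that stay weakly below the diagonal are counted by C_n; here n = 15. So P = C_15 = 9694845.
Dyck paths of semilength n (length 2n) are counted by C_n; here n = 8. So Q = C_8 = 1430.
P − Q = 9694845 − 1430 = 9693415.

9693415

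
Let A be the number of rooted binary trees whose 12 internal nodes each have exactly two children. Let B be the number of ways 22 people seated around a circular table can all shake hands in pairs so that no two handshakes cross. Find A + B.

The number of full binary trees on 12 internal nodes is the Catalan number C_12. So A = C_12 = 208012.
With 22 = 2·11 people, non-crossing handshake pairings are non-crossing perfect matchings on a circle, counted by C_11. So B = C_11 = 58786.
A + B = 208012 + 58786 = 266798.

266798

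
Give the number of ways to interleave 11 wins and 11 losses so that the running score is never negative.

58786

Reading a vote for the leader as '(' and for the other as ')' turns such a sequence into a balanced string of 11 pairs, so the count is C_11.
C_11 = C(22,11)/12 = 705432/12 = 58786.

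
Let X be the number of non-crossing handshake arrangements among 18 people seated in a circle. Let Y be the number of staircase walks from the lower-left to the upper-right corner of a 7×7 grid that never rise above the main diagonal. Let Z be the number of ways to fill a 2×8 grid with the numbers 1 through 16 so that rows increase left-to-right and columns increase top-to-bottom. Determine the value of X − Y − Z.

3003

With 18 = 2·9 people, non-crossing handshake pairings are non-crossing perfect matchings on a circle, counted by C_9. So X = C_9 = 4862.
Monotone paths in an n×n grid that stay weakly below the diagonal are counted by C_n; here n = 7. So Y = C_7 = 429.
Standard Young tableaux of shape 2×n are counted by C_n; here n = 8. So Z = C_8 = 1430.
X − Y − Z = 4862 − 429 − 1430 = 3003.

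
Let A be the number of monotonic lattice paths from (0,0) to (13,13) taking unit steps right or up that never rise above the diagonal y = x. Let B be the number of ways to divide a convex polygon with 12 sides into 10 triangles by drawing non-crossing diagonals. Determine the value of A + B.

759696

Sub-diagonal monotone paths from (0,0) to (13,13) biject with Dyck paths of semilength 13, giving C_13. So A = C_13 = 742900.
Triangulations of a convex m-gon are counted by C_{m−2}; with m = 12 this is C_10. So B = C_10 = 16796.
A + B = 742900 + 16796 = 759696.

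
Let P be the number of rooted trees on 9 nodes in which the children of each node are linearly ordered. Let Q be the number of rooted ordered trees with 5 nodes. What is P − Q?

Rooted ordered (plane) trees on m nodes have m−1 edges and are counted by C_{m−1}; m = 9 gives C_8. So P = C_8 = 1430.
Rooted ordered (plane) trees on m nodes have m−1 edges and are counted by C_{m−1}; m = 5 gives C_4. So Q = C_4 = 14.
P − Q = 1430 − 14 = 1416.

1416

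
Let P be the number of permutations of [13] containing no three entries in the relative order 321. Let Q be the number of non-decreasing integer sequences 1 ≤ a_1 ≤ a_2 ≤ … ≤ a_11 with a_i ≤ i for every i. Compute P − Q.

For any fixed pattern of length 3, the pattern-avoiding permutations of [13] number C_13. So P = C_13 = 742900.
Such sub-staircase sequences of length n are counted by C_n; here n = 11. So Q = C_11 = 58786.
P − Q = 742900 − 58786 = 684114.

684114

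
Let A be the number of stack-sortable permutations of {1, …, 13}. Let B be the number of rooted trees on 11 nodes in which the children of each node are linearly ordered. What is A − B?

Stack-sortable permutations are exactly the 231-avoiding ones, counted by C_n; here n = 13. So A = C_13 = 742900.
A rooted plane tree on 11 nodes has 10 edges, and such trees are counted by C_10. So B = C_10 = 16796.
A − B = 742900 − 16796 = 726104.

726104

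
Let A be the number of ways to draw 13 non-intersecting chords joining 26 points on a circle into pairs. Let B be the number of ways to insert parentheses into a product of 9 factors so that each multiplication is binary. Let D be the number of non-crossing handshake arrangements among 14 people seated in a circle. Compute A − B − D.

Non-crossing perfect matchings of 2n points on a circle are counted by C_n; with 26 points, n = 13. So A = C_13 = 742900.
Parenthesizations of m factors correspond to full binary trees with m leaves, counted by C_{m−1}; m = 9 gives C_8. So B = C_8 = 1430.
With 14 = 2·7 people, non-crossing handshake pairings are non-crossing perfect matchings on a circle, counted by C_7. So D = C_7 = 429.
A − B − D = 742900 − 1430 − 429 = 741041.

741041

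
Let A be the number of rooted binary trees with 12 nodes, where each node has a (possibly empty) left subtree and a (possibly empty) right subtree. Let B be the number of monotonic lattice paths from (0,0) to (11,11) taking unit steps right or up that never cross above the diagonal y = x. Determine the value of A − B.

Binary trees (left/right distinguished) on n nodes are counted by C_n; here n = 12. So A = C_12 = 208012.
Sub-diagonal monotone paths from (0,0) to (11,11) biject with Dyck paths of semilength 11, giving C_11. So B = C_11 = 58786.
A − B = 208012 − 58786 = 149226.

149226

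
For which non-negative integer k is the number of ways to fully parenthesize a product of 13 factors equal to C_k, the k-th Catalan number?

Bracketing 13 factors into binary products is counted by C_{13−1} = C_12.

12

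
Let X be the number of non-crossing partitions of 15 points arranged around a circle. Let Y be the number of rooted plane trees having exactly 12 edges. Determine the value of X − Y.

The non-crossing partitions of [15] form a lattice of size C_15. So X = C_15 = 9694845.
A rooted plane tree with 12 edges has 13 nodes, and the count is C_12. So Y = C_12 = 208012.
X − Y = 9694845 − 208012 = 9486833.

9486833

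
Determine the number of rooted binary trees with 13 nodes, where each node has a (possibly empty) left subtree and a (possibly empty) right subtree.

There are C_n binary search tree shapes on n keys; with n = 13 that is C_13.
C_13 = C(26,13)/14 = 10400600/14 = 742900.

742900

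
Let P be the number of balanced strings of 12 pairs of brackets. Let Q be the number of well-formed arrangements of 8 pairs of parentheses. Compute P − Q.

206582

A balanced arrangement of 12 bracket pairs is a Dyck word of semilength 12, so the count is C_12. So P = C_12 = 208012.
Balanced strings of n pairs of brackets are counted by C_n; here n = 8. So Q = C_8 = 1430.
P − Q = 208012 − 1430 = 206582.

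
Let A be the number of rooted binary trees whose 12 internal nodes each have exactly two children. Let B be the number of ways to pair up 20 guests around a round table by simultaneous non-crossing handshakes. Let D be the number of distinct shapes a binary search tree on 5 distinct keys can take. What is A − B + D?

Full binary trees with n internal nodes are counted by C_n; here n = 12. So A = C_12 = 208012.
Non-crossing handshake pairings of 2n people are counted by C_n; 20 people gives n = 10. So B = C_10 = 16796.
There are C_n binary search tree shapes on n keys; with n = 5 that is C_5. So D = C_5 = 42.
A − B + D = 208012 − 16796 + 42 = 191258.

191258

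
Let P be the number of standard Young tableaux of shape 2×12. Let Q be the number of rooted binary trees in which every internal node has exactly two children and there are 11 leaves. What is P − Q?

191216

Standard Young tableaux of shape 2×n are counted by C_n; here n = 12. So P = C_12 = 208012.
Full binary trees with 11 leaves have 11−1 = 10 internal nodes, so there are C_10 of them. So Q = C_10 = 16796.
P − Q = 208012 − 16796 = 191216.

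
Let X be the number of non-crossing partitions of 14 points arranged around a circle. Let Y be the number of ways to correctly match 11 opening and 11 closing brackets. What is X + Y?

The non-crossing partitions of [14] form a lattice of size C_14. So X = C_14 = 2674440.
A balanced arrangement of 11 bracket pairs is a Dyck word of semilength 11, so the count is C_11. So Y = C_11 = 58786.
X + Y = 2674440 + 58786 = 2733226.

2733226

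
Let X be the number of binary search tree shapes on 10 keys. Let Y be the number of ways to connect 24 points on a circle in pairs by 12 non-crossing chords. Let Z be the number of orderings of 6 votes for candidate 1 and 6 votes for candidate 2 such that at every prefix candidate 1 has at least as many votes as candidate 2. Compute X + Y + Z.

There are C_n binary search tree shapes on n keys; with n = 10 that is C_10. So X = C_10 = 16796.
Pairing 24 circle points by 12 non-crossing chords gives C_12 matchings. So Y = C_12 = 208012.
Ballot sequences with n votes each where one side never trails are Dyck words, counted by C_n; here n = 6. So Z = C_6 = 132.
X + Y + Z = 16796 + 208012 + 132 = 224940.

224940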